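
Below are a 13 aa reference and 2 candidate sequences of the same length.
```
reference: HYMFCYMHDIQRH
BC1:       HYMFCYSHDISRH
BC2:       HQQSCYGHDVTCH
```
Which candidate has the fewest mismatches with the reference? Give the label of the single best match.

BC1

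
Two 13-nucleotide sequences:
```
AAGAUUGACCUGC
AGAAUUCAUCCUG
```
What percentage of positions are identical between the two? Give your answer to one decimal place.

7 positions differ (2, 3, 7, 9, 11, 12, 13), so 6 of 13 match: 6/13 = 46.15%.

46.2%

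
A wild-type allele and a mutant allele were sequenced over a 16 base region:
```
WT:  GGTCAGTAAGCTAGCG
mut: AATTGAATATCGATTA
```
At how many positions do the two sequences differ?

12

Comparing position by position, 12 positions differ: 1 (G/A), 2 (G/A), 4 (C/T), 5 (A/G), 6 (G/A), 7 (T/A), 8 (A/T), 10 (G/T), 12 (T/G), 14 (G/T), 15 (C/T), 16 (G/A).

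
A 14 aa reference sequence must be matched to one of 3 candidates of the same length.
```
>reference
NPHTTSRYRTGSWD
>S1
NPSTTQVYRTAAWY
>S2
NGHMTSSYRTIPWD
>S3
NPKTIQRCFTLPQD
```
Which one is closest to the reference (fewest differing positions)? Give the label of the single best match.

S2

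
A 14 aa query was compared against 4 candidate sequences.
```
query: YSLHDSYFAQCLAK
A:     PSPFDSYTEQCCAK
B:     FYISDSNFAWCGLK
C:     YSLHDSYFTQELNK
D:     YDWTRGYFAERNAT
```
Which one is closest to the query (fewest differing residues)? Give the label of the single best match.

C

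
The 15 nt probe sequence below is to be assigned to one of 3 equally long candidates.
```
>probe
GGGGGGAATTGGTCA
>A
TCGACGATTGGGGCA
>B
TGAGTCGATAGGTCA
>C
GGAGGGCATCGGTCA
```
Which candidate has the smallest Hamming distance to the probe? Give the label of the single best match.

A differs at 7 sites; B differs at 6 sites; C differs at 3 sites. The closest is C.

C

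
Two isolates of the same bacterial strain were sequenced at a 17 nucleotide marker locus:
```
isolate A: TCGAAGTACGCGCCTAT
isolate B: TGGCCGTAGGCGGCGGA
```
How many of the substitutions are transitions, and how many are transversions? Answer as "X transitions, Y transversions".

1 transition, 7 transversions

Mismatches (1-based):
base 2: C→G (pyrimidine→purine, transversion)
base 4: A→C (purine→pyrimidine, transversion)
base 5: A→C (purine→pyrimidine, transversion)
base 9: C→G (pyrimidine→purine, transversion)
base 13: C→G (pyrimidine→purine, transversion)
base 15: T→G (pyrimidine→purine, transversion)
base 16: A→G (purine→purine, transition)
base 17: T→A (pyrimidine→purine, transversion)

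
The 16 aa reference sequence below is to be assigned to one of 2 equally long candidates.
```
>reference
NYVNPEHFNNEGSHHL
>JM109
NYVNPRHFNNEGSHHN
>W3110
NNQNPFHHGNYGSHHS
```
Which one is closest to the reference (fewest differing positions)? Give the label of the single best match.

JM109

JM109 differs at 2 positions; W3110 differs at 7 positions. The closest is JM109.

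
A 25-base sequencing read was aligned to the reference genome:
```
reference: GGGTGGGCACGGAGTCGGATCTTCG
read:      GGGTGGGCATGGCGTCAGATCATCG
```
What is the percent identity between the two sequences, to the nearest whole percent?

Mismatches at positions 10, 13, 17, 22 (1-based): 4 of 25.
Identical positions: 21/25 = 84% → 84%.

84%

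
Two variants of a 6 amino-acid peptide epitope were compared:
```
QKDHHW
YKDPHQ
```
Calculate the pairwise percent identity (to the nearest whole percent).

50%

3 positions differ (1, 4, 6), so 3 of 6 match: 3/6 = 50%.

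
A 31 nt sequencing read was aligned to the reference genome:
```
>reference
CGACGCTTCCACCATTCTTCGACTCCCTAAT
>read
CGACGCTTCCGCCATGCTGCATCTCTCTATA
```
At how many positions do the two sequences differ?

Comparing position by position, 8 positions differ: 11 (A/G), 16 (T/G), 19 (T/G), 21 (G/A), 22 (A/T), 26 (C/T), 30 (A/T), 31 (T/A).

8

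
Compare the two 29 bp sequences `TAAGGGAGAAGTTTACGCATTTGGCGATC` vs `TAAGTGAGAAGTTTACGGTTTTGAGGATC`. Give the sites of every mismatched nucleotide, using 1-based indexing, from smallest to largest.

Scanning 1-based: 5: G/T; 18: C/G; 19: A/T; 24: G/A; 25: C/G.

5, 18, 19, 24, 25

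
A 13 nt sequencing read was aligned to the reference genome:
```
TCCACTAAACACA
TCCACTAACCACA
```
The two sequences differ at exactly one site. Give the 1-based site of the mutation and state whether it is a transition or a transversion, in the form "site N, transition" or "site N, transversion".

site 9, transversion

The sequences differ only at site 9: A→C (purine→pyrimidine), a transversion.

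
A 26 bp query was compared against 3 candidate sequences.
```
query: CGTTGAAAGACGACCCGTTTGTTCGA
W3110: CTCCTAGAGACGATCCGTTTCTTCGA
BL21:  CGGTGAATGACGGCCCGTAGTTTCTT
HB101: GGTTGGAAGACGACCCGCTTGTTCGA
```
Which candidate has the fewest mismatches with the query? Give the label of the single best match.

Hamming distances to query — W3110: 7; BL21: 8; HB101: 3.
Smallest is HB101 with 3 mismatches.

HB101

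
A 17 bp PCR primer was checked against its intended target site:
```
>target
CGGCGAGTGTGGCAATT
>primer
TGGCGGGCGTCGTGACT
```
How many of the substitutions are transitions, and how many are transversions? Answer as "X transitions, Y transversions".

Transitions (purine↔purine or pyrimidine↔pyrimidine): 1 C→T, 6 A→G, 8 T→C, 13 C→T, 14 A→G, 16 T→C.
Transversions (purine↔pyrimidine): 11 G→C.

6 transitions, 1 transversion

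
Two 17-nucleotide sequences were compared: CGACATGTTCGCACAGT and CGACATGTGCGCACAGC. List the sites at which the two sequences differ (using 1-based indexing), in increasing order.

9, 17

Differences at site 9 (T→G), site 17 (T→C).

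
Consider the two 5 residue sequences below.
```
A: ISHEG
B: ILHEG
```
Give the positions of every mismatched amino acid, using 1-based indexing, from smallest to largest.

2

Differences at position 2 (S→L).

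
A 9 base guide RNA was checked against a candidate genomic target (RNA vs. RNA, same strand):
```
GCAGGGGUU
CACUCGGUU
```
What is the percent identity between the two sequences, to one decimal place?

5 positions differ (1, 2, 3, 4, 5), so 4 of 9 match: 4/9 = 44.44%.

44.4%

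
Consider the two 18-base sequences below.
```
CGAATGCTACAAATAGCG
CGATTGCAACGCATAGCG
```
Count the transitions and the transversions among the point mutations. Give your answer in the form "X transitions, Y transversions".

Transitions (purine↔purine or pyrimidine↔pyrimidine): 11 A→G.
Transversions (purine↔pyrimidine): 4 A→T, 8 T→A, 12 A→C.

1 transition, 3 transversions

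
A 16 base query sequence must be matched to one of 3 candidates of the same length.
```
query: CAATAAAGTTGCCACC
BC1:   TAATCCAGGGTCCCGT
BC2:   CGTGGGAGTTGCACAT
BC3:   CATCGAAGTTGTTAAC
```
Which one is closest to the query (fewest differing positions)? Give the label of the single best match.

BC3

Hamming distances to query — BC1: 9; BC2: 9; BC3: 6.
Smallest is BC3 with 6 mismatches.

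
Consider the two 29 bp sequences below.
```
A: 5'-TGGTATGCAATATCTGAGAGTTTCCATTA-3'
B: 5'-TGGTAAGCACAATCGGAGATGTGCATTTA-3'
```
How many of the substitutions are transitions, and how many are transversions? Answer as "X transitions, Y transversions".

0 transitions, 9 transversions

Mismatches (1-based):
site 6: T→A (pyrimidine→purine, transversion)
site 10: A→C (purine→pyrimidine, transversion)
site 11: T→A (pyrimidine→purine, transversion)
site 15: T→G (pyrimidine→purine, transversion)
site 20: G→T (purine→pyrimidine, transversion)
site 21: T→G (pyrimidine→purine, transversion)
site 23: T→G (pyrimidine→purine, transversion)
site 25: C→A (pyrimidine→purine, transversion)
site 26: A→T (purine→pyrimidine, transversion)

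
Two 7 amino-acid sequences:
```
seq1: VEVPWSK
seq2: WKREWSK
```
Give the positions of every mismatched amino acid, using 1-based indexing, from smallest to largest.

1, 2, 3, 4

Scanning 1-based: 1: V/W; 2: E/K; 3: V/R; 4: P/E.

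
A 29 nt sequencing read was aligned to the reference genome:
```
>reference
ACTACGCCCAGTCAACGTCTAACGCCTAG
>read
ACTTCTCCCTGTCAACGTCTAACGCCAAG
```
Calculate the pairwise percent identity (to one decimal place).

86.2%

4 positions differ (4, 6, 10, 27), so 25 of 29 match: 25/29 = 86.21%.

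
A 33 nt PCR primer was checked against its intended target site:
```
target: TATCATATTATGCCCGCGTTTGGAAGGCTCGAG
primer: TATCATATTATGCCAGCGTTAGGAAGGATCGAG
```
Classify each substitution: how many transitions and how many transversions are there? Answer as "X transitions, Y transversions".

0 transitions, 3 transversions

Mismatches (1-based):
base 15: C→A (pyrimidine→purine, transversion)
base 21: T→A (pyrimidine→purine, transversion)
base 28: C→A (pyrimidine→purine, transversion)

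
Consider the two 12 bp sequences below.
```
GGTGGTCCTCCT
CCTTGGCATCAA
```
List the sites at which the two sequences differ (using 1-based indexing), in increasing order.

1, 2, 4, 6, 8, 11, 12

Scanning 1-based: 1: G/C; 2: G/C; 4: G/T; 6: T/G; 8: C/A; 11: C/A; 12: T/A.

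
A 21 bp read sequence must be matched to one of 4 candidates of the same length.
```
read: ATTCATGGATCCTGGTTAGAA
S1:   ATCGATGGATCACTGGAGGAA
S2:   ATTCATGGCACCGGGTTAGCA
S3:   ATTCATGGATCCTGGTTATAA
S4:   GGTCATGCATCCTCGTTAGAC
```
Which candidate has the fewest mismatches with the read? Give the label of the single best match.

S3

S1 differs at 8 sites; S2 differs at 4 sites; S3 differs at 1 site; S4 differs at 5 sites. The closest is S3.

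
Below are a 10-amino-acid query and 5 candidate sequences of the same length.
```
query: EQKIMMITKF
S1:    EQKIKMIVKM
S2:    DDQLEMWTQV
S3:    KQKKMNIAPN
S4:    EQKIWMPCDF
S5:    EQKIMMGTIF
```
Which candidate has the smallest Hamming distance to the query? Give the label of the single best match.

S5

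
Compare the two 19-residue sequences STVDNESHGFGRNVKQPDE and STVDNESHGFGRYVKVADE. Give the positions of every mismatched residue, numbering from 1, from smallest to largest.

Differences at position 13 (N→Y), position 16 (Q→V), position 17 (P→A).

13, 16, 17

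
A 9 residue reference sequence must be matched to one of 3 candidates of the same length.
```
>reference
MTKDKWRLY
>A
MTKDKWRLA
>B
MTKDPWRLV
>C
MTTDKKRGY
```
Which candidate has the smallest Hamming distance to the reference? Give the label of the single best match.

Hamming distances to reference — A: 1; B: 2; C: 3.
Smallest is A with 1 mismatch.

A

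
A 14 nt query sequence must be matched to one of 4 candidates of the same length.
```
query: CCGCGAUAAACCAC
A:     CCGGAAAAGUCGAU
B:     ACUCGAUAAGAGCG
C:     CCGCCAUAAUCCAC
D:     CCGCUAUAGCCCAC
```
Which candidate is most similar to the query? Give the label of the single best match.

A differs at 7 sites; B differs at 7 sites; C differs at 2 sites; D differs at 3 sites. The closest is C.

C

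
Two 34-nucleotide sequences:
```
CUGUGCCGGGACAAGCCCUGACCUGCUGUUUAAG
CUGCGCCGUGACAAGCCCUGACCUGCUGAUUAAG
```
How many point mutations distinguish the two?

Comparing position by position, 3 sites differ: 4 (U/C), 9 (G/U), 29 (U/A).

3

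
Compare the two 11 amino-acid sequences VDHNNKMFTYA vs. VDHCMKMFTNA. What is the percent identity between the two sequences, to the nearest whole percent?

73%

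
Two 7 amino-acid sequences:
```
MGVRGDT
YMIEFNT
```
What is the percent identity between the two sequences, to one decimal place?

14.3%

Mismatches at positions 1, 2, 3, 4, 5, 6 (1-based): 6 of 7.
Identical positions: 1/7 = 14.29% → 14.3%.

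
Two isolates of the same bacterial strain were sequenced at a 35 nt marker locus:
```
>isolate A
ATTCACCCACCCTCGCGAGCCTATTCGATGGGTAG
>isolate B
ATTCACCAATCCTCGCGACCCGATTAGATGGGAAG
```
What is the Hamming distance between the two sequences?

The sequences differ at bases 8, 10, 19, 22, 26, 33 (1-based) — 6 in total.

6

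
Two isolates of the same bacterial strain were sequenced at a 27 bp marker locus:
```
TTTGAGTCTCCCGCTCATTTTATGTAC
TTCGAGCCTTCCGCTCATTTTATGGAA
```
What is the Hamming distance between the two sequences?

5

Comparing position by position, 5 sites differ: 3 (T/C), 7 (T/C), 10 (C/T), 25 (T/G), 27 (C/A).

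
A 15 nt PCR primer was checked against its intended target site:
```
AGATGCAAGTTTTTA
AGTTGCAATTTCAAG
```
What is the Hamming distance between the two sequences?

6

Mismatches (1-based): site 3: A→T; site 9: G→T; site 12: T→C; site 13: T→A; site 14: T→A; site 15: A→G.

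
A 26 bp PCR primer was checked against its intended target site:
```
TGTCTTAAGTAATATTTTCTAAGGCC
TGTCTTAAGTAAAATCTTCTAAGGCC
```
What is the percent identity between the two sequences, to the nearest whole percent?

92%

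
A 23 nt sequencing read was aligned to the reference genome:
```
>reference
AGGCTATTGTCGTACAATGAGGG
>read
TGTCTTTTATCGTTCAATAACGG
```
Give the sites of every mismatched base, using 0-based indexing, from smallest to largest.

0, 2, 5, 8, 13, 18, 20

Scanning 0-based: 0: A/T; 2: G/T; 5: A/T; 8: G/A; 13: A/T; 18: G/A; 20: G/C.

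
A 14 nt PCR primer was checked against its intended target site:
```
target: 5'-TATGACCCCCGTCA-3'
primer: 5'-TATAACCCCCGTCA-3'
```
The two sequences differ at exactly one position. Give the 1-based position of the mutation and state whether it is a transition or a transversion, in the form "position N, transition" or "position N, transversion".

The sequences differ only at position 4: G→A (purine→purine), a transition.

position 4, transition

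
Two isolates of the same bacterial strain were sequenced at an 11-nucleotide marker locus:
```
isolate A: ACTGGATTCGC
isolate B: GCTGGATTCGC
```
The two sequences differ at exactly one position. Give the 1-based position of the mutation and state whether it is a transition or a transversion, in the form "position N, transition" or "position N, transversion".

position 1, transition

The sequences differ only at position 1: A→G (purine→purine), a transition.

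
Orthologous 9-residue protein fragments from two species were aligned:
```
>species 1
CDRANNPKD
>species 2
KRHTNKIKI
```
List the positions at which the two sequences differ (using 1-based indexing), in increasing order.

Differences at position 1 (C→K), position 2 (D→R), position 3 (R→H), position 4 (A→T), position 6 (N→K), position 7 (P→I), position 9 (D→I).

1, 2, 3, 4, 6, 7, 9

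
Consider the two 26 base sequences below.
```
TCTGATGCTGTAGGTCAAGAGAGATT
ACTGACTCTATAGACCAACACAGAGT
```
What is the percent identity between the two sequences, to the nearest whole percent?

65%

Mismatches at positions 1, 6, 7, 10, 14, 15, 19, 21, 25 (1-based): 9 of 26.
Identical positions: 17/26 = 65.38% → 65%.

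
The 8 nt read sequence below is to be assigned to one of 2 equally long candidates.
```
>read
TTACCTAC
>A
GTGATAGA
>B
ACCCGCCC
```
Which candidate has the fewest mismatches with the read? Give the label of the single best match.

Hamming distances to read — A: 7; B: 6.
Smallest is B with 6 mismatches.

B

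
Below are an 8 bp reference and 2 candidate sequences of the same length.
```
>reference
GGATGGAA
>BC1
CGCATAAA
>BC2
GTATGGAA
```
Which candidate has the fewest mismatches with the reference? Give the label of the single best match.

BC2

Hamming distances to reference — BC1: 5; BC2: 1.
Smallest is BC2 with 1 mismatch.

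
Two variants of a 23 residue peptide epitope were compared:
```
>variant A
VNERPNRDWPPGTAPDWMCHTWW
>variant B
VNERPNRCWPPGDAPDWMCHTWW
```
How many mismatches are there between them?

Comparing position by position, 2 positions differ: 8 (D/C), 13 (T/D).

2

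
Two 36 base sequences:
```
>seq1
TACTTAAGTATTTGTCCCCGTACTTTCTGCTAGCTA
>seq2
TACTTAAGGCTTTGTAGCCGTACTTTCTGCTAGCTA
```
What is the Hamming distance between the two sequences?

Mismatches (1-based): site 9: T→G; site 10: A→C; site 16: C→A; site 17: C→G.

4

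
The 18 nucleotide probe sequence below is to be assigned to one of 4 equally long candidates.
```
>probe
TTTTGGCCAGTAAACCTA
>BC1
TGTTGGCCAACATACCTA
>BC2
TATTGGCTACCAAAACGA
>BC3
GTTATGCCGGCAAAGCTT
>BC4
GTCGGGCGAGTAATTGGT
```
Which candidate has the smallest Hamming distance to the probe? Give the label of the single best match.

BC1

Hamming distances to probe — BC1: 4; BC2: 6; BC3: 7; BC4: 9.
Smallest is BC1 with 4 mismatches.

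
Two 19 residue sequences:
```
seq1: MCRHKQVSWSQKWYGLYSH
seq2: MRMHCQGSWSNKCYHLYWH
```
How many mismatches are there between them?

8

The sequences differ at positions 2, 3, 5, 7, 11, 13, 15, 18 (1-based) — 8 in total.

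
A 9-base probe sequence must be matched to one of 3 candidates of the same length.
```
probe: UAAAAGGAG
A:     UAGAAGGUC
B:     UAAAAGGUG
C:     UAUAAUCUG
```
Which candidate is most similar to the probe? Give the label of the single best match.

Hamming distances to probe — A: 3; B: 1; C: 4.
Smallest is B with 1 mismatch.

B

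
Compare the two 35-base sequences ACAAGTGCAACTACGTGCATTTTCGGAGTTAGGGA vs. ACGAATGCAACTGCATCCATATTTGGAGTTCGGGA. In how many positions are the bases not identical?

The sequences differ at positions 3, 5, 13, 15, 17, 21, 24, 31 (1-based) — 8 in total.

8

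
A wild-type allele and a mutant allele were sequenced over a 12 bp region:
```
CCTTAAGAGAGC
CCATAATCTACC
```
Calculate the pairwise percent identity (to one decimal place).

5 positions differ (3, 7, 8, 9, 11), so 7 of 12 match: 7/12 = 58.33%.

58.3%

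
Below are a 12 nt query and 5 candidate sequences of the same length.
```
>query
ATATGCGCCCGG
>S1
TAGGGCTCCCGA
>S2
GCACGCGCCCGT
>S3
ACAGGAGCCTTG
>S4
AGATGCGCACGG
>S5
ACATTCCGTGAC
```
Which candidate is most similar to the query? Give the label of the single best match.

S4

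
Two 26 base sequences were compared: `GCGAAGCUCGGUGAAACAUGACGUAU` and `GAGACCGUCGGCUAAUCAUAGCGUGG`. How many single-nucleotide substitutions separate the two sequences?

11

The sequences differ at positions 2, 5, 6, 7, 12, 13, 16, 20, 21, 25, 26 (1-based) — 11 in total.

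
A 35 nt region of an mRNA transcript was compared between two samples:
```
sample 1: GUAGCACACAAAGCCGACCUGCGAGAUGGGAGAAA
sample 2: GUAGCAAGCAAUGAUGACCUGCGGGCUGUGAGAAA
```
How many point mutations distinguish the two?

Comparing position by position, 8 positions differ: 7 (C/A), 8 (A/G), 12 (A/U), 14 (C/A), 15 (C/U), 24 (A/G), 26 (A/C), 29 (G/U).

8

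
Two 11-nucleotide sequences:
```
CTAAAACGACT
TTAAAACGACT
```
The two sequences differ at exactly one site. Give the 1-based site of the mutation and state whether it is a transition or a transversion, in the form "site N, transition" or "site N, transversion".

The sequences differ only at site 1: C→T (pyrimidine→pyrimidine), a transition.

site 1, transition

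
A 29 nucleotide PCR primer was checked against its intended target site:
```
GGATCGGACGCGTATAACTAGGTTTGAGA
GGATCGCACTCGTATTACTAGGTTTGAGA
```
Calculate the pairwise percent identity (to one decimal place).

89.7%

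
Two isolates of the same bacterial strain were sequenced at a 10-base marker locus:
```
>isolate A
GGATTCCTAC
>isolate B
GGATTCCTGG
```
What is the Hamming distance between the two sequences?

The sequences differ at bases 9, 10 (1-based) — 2 in total.

2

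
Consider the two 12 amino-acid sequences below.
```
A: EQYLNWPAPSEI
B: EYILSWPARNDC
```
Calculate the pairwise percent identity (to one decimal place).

41.7%

Mismatches at positions 2, 3, 5, 9, 10, 11, 12 (1-based): 7 of 12.
Identical positions: 5/12 = 41.67% → 41.7%.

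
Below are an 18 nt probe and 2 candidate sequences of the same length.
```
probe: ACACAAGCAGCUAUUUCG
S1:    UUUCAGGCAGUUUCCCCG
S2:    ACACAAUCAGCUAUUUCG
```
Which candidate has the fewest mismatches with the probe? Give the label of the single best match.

S2

S1 differs at 9 bases; S2 differs at 1 base. The closest is S2.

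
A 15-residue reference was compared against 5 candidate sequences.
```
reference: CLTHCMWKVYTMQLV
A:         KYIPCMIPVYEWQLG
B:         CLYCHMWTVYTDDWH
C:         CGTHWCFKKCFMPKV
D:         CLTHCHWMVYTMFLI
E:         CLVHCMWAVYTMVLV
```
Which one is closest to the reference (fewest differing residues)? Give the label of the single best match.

E

A differs at 9 residues; B differs at 8 residues; C differs at 9 residues; D differs at 4 residues; E differs at 3 residues. The closest is E.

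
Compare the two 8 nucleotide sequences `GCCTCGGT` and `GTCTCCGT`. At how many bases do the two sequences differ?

The sequences differ at bases 2, 6 (1-based) — 2 in total.

2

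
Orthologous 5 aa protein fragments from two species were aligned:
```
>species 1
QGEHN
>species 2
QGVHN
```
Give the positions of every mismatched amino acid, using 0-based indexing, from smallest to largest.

Differences at position 2 (E→V).

2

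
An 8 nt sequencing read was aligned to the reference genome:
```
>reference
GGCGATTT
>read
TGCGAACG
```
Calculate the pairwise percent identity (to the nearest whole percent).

50%

Mismatches at positions 1, 6, 7, 8 (1-based): 4 of 8.
Identical positions: 4/8 = 50% → 50%.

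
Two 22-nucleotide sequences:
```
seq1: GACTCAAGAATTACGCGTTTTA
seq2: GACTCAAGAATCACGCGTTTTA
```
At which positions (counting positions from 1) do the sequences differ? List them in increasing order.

12

Scanning 1-based: 12: T/C.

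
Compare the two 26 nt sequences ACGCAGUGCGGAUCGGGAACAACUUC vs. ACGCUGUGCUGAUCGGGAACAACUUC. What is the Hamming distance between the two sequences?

The sequences differ at positions 5, 10 (1-based) — 2 in total.

2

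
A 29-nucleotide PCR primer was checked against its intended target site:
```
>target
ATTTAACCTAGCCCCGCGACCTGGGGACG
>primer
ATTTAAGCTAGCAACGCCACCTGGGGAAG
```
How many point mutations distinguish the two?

5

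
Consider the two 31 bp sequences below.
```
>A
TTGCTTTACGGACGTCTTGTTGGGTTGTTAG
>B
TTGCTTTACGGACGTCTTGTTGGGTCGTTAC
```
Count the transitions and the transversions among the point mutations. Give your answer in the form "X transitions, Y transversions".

1 transition, 1 transversion

Mismatches (1-based):
position 26: T→C (pyrimidine→pyrimidine, transition)
position 31: G→C (purine→pyrimidine, transversion)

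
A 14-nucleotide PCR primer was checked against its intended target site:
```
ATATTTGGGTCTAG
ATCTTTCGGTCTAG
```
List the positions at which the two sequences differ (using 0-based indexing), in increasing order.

2, 6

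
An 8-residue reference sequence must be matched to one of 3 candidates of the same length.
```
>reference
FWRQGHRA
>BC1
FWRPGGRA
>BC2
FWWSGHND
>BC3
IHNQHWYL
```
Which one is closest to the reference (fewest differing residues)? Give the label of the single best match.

BC1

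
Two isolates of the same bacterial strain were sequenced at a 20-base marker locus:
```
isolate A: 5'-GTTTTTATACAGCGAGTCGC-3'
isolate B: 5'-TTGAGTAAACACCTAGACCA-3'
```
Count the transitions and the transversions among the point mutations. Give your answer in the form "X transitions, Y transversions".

0 transitions, 10 transversions

Transitions (purine↔purine or pyrimidine↔pyrimidine): none.
Transversions (purine↔pyrimidine): 1 G→T, 3 T→G, 4 T→A, 5 T→G, 8 T→A, 12 G→C, 14 G→T, 17 T→A, 19 G→C, 20 C→A.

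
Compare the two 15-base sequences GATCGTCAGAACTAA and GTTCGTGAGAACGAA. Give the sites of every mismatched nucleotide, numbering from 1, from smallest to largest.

2, 7, 13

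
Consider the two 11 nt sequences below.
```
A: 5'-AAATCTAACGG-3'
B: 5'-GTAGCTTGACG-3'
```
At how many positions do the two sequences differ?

7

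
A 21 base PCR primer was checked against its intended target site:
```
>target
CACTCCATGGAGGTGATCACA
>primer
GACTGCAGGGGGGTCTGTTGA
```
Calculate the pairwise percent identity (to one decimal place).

52.4%

Mismatches at positions 1, 5, 8, 11, 15, 16, 17, 18, 19, 20 (1-based): 10 of 21.
Identical positions: 11/21 = 52.38% → 52.4%.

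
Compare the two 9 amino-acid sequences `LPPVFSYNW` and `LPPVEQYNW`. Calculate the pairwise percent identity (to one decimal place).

2 positions differ (5, 6), so 7 of 9 match: 7/9 = 77.78%.

77.8%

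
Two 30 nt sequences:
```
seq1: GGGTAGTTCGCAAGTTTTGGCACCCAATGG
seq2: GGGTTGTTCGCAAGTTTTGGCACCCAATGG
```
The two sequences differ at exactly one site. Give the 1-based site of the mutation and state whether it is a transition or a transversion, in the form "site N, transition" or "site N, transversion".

site 5, transversion

The sequences differ only at site 5: A→T (purine→pyrimidine), a transversion.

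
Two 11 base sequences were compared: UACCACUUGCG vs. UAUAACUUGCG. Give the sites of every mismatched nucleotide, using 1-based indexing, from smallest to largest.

3, 4

Differences at site 3 (C→U), site 4 (C→A).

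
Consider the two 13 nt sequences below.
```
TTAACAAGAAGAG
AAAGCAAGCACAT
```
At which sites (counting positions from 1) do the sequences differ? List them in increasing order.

1, 2, 4, 9, 11, 13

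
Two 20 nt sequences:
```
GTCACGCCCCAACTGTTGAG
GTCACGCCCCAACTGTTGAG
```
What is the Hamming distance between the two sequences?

0

No positions differ; the sequences are identical.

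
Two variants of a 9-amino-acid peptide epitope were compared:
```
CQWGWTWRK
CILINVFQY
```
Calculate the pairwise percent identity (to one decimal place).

8 positions differ (2, 3, 4, 5, 6, 7, 8, 9), so 1 of 9 match: 1/9 = 11.11%.

11.1%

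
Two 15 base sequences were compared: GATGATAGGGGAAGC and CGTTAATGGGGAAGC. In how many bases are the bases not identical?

The sequences differ at bases 1, 2, 4, 6, 7 (1-based) — 5 in total.

5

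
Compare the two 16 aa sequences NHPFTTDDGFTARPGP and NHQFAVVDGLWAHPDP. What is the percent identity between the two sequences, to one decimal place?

50.0%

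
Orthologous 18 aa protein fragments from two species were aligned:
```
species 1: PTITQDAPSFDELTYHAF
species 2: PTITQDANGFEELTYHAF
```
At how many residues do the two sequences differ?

3

Mismatches (1-based): residue 8: P→N; residue 9: S→G; residue 11: D→E.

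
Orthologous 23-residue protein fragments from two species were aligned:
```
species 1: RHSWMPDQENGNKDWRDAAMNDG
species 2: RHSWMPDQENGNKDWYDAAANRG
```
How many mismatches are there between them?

3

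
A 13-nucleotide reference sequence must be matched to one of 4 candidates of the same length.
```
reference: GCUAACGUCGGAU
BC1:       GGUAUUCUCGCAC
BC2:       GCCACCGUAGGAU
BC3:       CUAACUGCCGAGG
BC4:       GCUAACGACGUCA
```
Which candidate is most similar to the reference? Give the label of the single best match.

BC1 differs at 6 sites; BC2 differs at 3 sites; BC3 differs at 9 sites; BC4 differs at 4 sites. The closest is BC2.

BC2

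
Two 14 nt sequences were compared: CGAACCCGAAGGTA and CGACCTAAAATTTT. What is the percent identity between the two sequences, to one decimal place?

50.0%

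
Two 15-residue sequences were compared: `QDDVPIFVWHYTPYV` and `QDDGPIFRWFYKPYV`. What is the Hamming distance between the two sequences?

4

The sequences differ at positions 4, 8, 10, 12 (1-based) — 4 in total.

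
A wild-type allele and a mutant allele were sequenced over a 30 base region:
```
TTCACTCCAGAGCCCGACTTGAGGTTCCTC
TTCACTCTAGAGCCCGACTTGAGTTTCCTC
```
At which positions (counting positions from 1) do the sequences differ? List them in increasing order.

Scanning 1-based: 8: C/T; 24: G/T.

8, 24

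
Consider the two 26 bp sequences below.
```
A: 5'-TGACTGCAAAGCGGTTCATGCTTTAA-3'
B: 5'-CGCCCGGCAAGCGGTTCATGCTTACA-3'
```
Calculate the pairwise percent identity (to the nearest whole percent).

73%

7 positions differ (1, 3, 5, 7, 8, 24, 25), so 19 of 26 match: 19/26 = 73.08%.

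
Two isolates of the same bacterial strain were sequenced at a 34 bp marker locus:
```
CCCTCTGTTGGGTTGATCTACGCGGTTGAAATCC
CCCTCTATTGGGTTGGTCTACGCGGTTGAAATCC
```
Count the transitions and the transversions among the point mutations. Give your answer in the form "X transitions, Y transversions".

Transitions (purine↔purine or pyrimidine↔pyrimidine): 7 G→A, 16 A→G.
Transversions (purine↔pyrimidine): none.

2 transitions, 0 transversions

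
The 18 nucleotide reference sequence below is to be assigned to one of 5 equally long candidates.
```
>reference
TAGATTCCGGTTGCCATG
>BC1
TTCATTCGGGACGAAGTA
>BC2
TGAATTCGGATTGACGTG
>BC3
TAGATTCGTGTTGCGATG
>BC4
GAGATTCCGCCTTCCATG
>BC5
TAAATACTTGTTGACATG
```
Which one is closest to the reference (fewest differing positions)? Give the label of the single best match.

BC1 differs at 9 positions; BC2 differs at 6 positions; BC3 differs at 3 positions; BC4 differs at 4 positions; BC5 differs at 5 positions. The closest is BC3.

BC3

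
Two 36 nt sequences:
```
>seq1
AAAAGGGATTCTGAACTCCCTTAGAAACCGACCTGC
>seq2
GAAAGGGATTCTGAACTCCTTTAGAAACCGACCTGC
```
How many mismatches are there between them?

2

The sequences differ at bases 1, 20 (1-based) — 2 in total.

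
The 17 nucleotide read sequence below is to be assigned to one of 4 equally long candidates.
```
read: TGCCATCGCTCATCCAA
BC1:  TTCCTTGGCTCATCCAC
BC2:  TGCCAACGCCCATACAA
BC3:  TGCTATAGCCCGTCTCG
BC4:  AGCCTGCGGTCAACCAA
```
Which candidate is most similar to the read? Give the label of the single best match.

BC1 differs at 4 positions; BC2 differs at 3 positions; BC3 differs at 7 positions; BC4 differs at 5 positions. The closest is BC2.

BC2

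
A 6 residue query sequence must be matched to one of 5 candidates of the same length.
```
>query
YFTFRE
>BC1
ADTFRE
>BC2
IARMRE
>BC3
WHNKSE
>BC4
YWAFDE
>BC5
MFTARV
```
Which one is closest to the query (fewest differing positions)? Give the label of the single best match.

Hamming distances to query — BC1: 2; BC2: 4; BC3: 5; BC4: 3; BC5: 3.
Smallest is BC1 with 2 mismatches.

BC1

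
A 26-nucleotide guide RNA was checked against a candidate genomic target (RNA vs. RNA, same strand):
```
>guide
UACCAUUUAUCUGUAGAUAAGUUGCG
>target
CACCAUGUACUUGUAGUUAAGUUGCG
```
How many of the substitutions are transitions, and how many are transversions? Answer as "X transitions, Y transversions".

Mismatches (1-based):
position 1: U→C (pyrimidine→pyrimidine, transition)
position 7: U→G (pyrimidine→purine, transversion)
position 10: U→C (pyrimidine→pyrimidine, transition)
position 11: C→U (pyrimidine→pyrimidine, transition)
position 17: A→U (purine→pyrimidine, transversion)

3 transitions, 2 transversions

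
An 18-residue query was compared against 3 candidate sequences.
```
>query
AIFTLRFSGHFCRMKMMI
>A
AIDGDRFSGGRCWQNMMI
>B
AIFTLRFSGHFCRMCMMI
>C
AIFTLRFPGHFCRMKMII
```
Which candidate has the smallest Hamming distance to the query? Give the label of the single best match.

B

Hamming distances to query — A: 8; B: 1; C: 2.
Smallest is B with 1 mismatch.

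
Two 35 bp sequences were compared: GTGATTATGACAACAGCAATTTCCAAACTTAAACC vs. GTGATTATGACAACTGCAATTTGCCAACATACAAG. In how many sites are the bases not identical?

7

The sequences differ at sites 15, 23, 25, 29, 32, 34, 35 (1-based) — 7 in total.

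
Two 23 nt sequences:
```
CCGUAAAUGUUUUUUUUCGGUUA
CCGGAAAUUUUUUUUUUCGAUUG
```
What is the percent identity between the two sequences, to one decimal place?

82.6%

4 positions differ (4, 9, 20, 23), so 19 of 23 match: 19/23 = 82.61%.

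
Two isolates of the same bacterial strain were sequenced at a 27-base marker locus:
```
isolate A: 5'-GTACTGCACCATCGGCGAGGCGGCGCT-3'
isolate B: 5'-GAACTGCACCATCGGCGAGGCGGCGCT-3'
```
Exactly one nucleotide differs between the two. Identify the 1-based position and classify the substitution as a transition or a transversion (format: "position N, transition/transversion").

position 2, transversion

Position 2 changes T→A. T is a pyrimidine and A is a purine, so this is a transversion.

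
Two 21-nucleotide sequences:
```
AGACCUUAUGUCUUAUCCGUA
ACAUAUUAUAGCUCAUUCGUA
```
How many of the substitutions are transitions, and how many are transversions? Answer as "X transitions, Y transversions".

Mismatches (1-based):
base 2: G→C (purine→pyrimidine, transversion)
base 4: C→U (pyrimidine→pyrimidine, transition)
base 5: C→A (pyrimidine→purine, transversion)
base 10: G→A (purine→purine, transition)
base 11: U→G (pyrimidine→purine, transversion)
base 14: U→C (pyrimidine→pyrimidine, transition)
base 17: C→U (pyrimidine→pyrimidine, transition)

4 transitions, 3 transversions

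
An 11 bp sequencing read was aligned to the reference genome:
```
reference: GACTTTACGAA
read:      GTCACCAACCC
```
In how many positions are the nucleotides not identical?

Comparing position by position, 8 positions differ: 2 (A/T), 4 (T/A), 5 (T/C), 6 (T/C), 8 (C/A), 9 (G/C), 10 (A/C), 11 (A/C).

8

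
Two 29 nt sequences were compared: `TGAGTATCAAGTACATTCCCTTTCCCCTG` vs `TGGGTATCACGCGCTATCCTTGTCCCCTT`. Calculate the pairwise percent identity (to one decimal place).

69.0%

9 positions differ (3, 10, 12, 13, 15, 16, 20, 22, 29), so 20 of 29 match: 20/29 = 68.97%.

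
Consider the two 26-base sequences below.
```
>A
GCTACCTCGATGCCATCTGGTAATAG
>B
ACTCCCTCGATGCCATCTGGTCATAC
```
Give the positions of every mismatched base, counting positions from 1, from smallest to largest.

Scanning 1-based: 1: G/A; 4: A/C; 22: A/C; 26: G/C.

1, 4, 22, 26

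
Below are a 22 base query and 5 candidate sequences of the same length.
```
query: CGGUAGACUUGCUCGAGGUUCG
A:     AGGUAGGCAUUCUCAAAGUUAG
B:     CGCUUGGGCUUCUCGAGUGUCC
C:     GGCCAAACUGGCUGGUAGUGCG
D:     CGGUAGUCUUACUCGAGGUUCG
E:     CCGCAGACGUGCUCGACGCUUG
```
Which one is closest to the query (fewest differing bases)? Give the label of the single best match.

Hamming distances to query — A: 7; B: 9; C: 9; D: 2; E: 6.
Smallest is D with 2 mismatches.

D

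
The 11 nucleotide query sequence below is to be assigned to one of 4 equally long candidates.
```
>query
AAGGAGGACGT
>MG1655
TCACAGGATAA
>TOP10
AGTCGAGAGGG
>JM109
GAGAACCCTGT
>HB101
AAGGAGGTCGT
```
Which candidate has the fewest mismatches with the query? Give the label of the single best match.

MG1655 differs at 7 positions; TOP10 differs at 7 positions; JM109 differs at 6 positions; HB101 differs at 1 position. The closest is HB101.

HB101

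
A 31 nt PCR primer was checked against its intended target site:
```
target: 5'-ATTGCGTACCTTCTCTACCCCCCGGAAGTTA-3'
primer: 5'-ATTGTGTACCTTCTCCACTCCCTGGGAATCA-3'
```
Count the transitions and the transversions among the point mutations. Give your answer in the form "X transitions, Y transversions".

7 transitions, 0 transversions

Mismatches (1-based):
site 5: C→T (pyrimidine→pyrimidine, transition)
site 16: T→C (pyrimidine→pyrimidine, transition)
site 19: C→T (pyrimidine→pyrimidine, transition)
site 23: C→T (pyrimidine→pyrimidine, transition)
site 26: A→G (purine→purine, transition)
site 28: G→A (purine→purine, transition)
site 30: T→C (pyrimidine→pyrimidine, transition)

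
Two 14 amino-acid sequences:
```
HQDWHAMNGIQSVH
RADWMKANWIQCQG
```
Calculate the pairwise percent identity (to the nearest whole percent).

36%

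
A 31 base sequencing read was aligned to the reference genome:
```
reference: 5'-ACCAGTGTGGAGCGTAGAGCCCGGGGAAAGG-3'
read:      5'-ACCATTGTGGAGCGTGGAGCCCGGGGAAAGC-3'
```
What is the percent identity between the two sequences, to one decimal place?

90.3%

3 positions differ (5, 16, 31), so 28 of 31 match: 28/31 = 90.32%.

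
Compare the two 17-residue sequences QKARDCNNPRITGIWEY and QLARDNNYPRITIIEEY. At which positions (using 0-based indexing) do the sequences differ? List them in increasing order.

1, 5, 7, 12, 14

Scanning 0-based: 1: K/L; 5: C/N; 7: N/Y; 12: G/I; 14: W/E.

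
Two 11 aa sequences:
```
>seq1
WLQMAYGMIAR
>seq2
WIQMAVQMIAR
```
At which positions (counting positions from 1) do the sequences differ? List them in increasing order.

2, 6, 7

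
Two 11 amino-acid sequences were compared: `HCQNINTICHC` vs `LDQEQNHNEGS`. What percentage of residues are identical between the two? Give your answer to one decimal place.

9 positions differ (1, 2, 4, 5, 7, 8, 9, 10, 11), so 2 of 11 match: 2/11 = 18.18%.

18.2%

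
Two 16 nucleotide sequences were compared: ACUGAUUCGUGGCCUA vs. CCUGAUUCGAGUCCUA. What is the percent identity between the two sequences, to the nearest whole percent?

81%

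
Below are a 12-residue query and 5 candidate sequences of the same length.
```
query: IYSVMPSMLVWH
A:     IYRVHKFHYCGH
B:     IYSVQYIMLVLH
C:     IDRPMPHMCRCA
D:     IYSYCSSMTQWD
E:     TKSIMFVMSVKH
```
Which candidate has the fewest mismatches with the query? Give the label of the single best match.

B

Hamming distances to query — A: 8; B: 4; C: 8; D: 6; E: 7.
Smallest is B with 4 mismatches.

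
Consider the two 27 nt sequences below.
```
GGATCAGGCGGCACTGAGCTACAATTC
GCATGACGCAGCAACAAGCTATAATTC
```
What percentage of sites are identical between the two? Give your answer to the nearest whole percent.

8 positions differ (2, 5, 7, 10, 14, 15, 16, 22), so 19 of 27 match: 19/27 = 70.37%.

70%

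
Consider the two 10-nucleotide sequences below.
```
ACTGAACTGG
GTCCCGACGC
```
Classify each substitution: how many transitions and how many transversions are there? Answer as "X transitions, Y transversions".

5 transitions, 4 transversions

Transitions (purine↔purine or pyrimidine↔pyrimidine): 1 A→G, 2 C→T, 3 T→C, 6 A→G, 8 T→C.
Transversions (purine↔pyrimidine): 4 G→C, 5 A→C, 7 C→A, 10 G→C.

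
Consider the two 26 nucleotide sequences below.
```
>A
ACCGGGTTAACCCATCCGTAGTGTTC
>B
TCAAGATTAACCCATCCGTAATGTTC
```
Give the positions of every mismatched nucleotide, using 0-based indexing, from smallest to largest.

Differences at position 0 (A→T), position 2 (C→A), position 3 (G→A), position 5 (G→A), position 20 (G→A).

0, 2, 3, 5, 20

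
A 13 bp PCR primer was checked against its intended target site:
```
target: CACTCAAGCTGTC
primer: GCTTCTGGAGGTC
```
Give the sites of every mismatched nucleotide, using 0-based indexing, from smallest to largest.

Differences at site 0 (C→G), site 1 (A→C), site 2 (C→T), site 5 (A→T), site 6 (A→G), site 8 (C→A), site 9 (T→G).

0, 1, 2, 5, 6, 8, 9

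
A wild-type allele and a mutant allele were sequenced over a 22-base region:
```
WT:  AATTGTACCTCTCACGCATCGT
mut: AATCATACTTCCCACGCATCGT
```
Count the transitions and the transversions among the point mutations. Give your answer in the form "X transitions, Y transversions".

Transitions (purine↔purine or pyrimidine↔pyrimidine): 4 T→C, 5 G→A, 9 C→T, 12 T→C.
Transversions (purine↔pyrimidine): none.

4 transitions, 0 transversions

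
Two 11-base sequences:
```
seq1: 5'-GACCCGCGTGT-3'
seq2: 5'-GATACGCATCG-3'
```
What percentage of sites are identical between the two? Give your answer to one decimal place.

5 positions differ (3, 4, 8, 10, 11), so 6 of 11 match: 6/11 = 54.55%.

54.5%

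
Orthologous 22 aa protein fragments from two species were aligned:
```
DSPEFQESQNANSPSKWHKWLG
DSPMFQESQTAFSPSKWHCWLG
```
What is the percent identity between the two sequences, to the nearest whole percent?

Mismatches at positions 4, 10, 12, 19 (1-based): 4 of 22.
Identical positions: 18/22 = 81.82% → 82%.

82%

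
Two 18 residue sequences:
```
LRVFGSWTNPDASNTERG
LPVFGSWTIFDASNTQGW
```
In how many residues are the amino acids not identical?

6

The sequences differ at residues 2, 9, 10, 16, 17, 18 (1-based) — 6 in total.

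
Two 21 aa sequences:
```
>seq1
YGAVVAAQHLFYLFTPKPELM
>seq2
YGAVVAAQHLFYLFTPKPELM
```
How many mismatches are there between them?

0

The two sequences are identical at every position.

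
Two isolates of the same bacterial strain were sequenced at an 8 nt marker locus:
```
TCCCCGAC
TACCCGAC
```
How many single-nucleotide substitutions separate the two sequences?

Mismatches (1-based): position 2: C→A.

1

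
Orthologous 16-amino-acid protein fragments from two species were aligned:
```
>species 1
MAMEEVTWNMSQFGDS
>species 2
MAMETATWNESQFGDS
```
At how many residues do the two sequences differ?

Comparing position by position, 3 residues differ: 5 (E/T), 6 (V/A), 10 (M/E).

3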